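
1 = 1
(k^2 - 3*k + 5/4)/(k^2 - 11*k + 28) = (k^2 - 3*k + 5/4)/(k^2 - 11*k + 28)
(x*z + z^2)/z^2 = (x + z)/z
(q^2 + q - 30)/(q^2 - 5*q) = (q + 6)/q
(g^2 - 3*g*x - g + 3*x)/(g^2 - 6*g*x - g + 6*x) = (-g + 3*x)/(-g + 6*x)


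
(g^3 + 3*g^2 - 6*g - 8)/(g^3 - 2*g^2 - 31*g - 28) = (g - 2)/(g - 7)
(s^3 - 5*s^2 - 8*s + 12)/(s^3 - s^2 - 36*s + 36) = (s + 2)/(s + 6)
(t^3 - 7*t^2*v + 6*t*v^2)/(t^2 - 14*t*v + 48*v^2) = t*(t - v)/(t - 8*v)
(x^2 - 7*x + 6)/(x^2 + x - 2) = (x - 6)/(x + 2)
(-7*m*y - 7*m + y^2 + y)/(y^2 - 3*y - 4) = (-7*m + y)/(y - 4)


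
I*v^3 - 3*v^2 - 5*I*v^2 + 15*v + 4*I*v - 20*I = (v - 5)*(v + 4*I)*(I*v + 1)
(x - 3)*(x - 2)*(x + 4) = x^3 - x^2 - 14*x + 24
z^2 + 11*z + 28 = (z + 4)*(z + 7)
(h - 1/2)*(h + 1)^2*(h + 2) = h^4 + 7*h^3/2 + 3*h^2 - h/2 - 1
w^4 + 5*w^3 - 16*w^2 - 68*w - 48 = (w - 4)*(w + 1)*(w + 2)*(w + 6)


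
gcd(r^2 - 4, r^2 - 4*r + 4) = r - 2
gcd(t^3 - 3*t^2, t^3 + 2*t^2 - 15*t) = t^2 - 3*t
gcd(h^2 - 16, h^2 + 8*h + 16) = h + 4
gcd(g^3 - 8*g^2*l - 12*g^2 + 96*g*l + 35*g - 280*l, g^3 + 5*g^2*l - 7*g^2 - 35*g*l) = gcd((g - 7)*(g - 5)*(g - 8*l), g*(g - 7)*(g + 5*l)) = g - 7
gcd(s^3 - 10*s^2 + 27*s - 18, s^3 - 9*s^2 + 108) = s - 6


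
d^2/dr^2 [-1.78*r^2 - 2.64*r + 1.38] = -3.56000000000000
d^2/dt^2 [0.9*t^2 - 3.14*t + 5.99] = 1.80000000000000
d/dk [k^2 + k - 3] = 2*k + 1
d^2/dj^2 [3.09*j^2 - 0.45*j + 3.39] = 6.18000000000000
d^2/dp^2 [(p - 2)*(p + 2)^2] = 6*p + 4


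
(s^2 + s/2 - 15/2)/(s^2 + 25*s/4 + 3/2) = 2*(2*s^2 + s - 15)/(4*s^2 + 25*s + 6)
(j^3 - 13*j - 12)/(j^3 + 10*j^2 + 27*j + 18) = (j - 4)/(j + 6)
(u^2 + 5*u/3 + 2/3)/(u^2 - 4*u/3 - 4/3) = (u + 1)/(u - 2)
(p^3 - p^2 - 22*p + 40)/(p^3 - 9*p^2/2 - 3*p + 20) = 2*(p^2 + 3*p - 10)/(2*p^2 - p - 10)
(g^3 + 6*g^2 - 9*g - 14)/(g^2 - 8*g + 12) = (g^2 + 8*g + 7)/(g - 6)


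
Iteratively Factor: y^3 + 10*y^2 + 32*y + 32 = (y + 4)*(y^2 + 6*y + 8) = (y + 4)^2*(y + 2)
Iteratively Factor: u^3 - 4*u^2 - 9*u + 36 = (u + 3)*(u^2 - 7*u + 12) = (u - 3)*(u + 3)*(u - 4)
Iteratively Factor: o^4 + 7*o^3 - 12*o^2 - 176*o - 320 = (o - 5)*(o^3 + 12*o^2 + 48*o + 64) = (o - 5)*(o + 4)*(o^2 + 8*o + 16) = (o - 5)*(o + 4)^2*(o + 4)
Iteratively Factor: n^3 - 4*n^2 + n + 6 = (n + 1)*(n^2 - 5*n + 6) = (n - 2)*(n + 1)*(n - 3)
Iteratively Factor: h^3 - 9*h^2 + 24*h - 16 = (h - 4)*(h^2 - 5*h + 4) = (h - 4)*(h - 1)*(h - 4)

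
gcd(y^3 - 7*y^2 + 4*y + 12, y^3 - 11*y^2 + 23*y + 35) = y + 1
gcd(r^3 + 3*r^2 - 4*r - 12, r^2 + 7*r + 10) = r + 2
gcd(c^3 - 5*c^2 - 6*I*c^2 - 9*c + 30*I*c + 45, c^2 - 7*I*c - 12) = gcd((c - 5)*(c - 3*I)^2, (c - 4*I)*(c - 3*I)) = c - 3*I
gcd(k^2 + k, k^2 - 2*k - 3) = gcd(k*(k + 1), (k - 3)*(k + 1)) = k + 1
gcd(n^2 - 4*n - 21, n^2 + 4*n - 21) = 1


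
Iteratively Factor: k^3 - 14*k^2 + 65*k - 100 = (k - 4)*(k^2 - 10*k + 25) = (k - 5)*(k - 4)*(k - 5)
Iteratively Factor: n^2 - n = (n)*(n - 1)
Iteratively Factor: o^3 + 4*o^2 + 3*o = (o + 1)*(o^2 + 3*o) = o*(o + 1)*(o + 3)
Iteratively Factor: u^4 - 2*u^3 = (u)*(u^3 - 2*u^2) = u*(u - 2)*(u^2) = u^2*(u - 2)*(u)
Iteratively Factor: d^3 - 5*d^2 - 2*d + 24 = (d - 3)*(d^2 - 2*d - 8) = (d - 4)*(d - 3)*(d + 2)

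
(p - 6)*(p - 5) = p^2 - 11*p + 30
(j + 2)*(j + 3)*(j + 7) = j^3 + 12*j^2 + 41*j + 42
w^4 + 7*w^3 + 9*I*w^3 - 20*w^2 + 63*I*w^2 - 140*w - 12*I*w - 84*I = (w + 7)*(w + I)*(w + 2*I)*(w + 6*I)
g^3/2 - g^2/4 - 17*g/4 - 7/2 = (g/2 + 1/2)*(g - 7/2)*(g + 2)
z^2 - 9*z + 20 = (z - 5)*(z - 4)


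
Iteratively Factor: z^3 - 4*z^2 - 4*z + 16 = (z + 2)*(z^2 - 6*z + 8) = (z - 4)*(z + 2)*(z - 2)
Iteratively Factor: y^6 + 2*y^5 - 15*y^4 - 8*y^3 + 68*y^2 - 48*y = (y)*(y^5 + 2*y^4 - 15*y^3 - 8*y^2 + 68*y - 48) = y*(y + 4)*(y^4 - 2*y^3 - 7*y^2 + 20*y - 12) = y*(y - 2)*(y + 4)*(y^3 - 7*y + 6) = y*(y - 2)*(y - 1)*(y + 4)*(y^2 + y - 6) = y*(y - 2)*(y - 1)*(y + 3)*(y + 4)*(y - 2)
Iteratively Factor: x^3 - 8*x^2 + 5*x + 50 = (x + 2)*(x^2 - 10*x + 25) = (x - 5)*(x + 2)*(x - 5)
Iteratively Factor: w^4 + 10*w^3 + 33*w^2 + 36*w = (w)*(w^3 + 10*w^2 + 33*w + 36) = w*(w + 3)*(w^2 + 7*w + 12) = w*(w + 3)^2*(w + 4)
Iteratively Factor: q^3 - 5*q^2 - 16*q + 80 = (q + 4)*(q^2 - 9*q + 20) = (q - 5)*(q + 4)*(q - 4)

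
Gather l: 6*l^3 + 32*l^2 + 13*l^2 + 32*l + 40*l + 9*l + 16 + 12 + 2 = 6*l^3 + 45*l^2 + 81*l + 30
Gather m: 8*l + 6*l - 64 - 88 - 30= 14*l - 182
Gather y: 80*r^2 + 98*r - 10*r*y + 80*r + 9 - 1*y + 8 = 80*r^2 + 178*r + y*(-10*r - 1) + 17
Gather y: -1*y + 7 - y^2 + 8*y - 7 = -y^2 + 7*y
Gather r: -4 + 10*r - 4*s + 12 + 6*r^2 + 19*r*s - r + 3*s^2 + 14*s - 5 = 6*r^2 + r*(19*s + 9) + 3*s^2 + 10*s + 3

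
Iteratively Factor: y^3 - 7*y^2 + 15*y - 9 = (y - 3)*(y^2 - 4*y + 3) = (y - 3)*(y - 1)*(y - 3)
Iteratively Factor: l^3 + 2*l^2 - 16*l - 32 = (l + 4)*(l^2 - 2*l - 8) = (l + 2)*(l + 4)*(l - 4)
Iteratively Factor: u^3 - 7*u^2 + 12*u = (u - 4)*(u^2 - 3*u) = (u - 4)*(u - 3)*(u)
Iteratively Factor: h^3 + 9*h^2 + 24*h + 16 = (h + 4)*(h^2 + 5*h + 4) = (h + 1)*(h + 4)*(h + 4)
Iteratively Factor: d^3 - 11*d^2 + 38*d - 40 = (d - 2)*(d^2 - 9*d + 20) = (d - 4)*(d - 2)*(d - 5)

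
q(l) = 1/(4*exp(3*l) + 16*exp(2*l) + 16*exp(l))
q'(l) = (-12*exp(3*l) - 32*exp(2*l) - 16*exp(l))/(4*exp(3*l) + 16*exp(2*l) + 16*exp(l))^2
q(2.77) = 0.00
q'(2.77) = -0.00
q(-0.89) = 0.10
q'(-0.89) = -0.14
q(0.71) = 0.01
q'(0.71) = -0.02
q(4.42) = 0.00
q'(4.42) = -0.00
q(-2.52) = 0.72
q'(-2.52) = -0.77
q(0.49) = 0.01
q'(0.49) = -0.02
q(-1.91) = 0.37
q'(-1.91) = -0.42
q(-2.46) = 0.67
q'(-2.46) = -0.73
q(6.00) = 0.00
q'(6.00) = 0.00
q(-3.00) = 1.20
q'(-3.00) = -1.25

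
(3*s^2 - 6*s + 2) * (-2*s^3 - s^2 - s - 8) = -6*s^5 + 9*s^4 - s^3 - 20*s^2 + 46*s - 16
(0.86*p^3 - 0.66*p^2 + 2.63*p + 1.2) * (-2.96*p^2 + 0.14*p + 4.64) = -2.5456*p^5 + 2.074*p^4 - 3.8868*p^3 - 6.2462*p^2 + 12.3712*p + 5.568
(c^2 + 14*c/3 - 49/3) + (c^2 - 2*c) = 2*c^2 + 8*c/3 - 49/3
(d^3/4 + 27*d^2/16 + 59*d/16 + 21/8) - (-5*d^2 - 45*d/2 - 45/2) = d^3/4 + 107*d^2/16 + 419*d/16 + 201/8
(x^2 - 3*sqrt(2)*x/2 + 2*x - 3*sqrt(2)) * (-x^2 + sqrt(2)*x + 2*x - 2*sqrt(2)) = -x^4 + 5*sqrt(2)*x^3/2 + x^2 - 10*sqrt(2)*x + 12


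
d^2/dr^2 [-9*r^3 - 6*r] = -54*r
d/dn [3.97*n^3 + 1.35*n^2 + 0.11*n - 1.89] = 11.91*n^2 + 2.7*n + 0.11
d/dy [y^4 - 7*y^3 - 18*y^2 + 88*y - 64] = 4*y^3 - 21*y^2 - 36*y + 88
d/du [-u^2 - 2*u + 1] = -2*u - 2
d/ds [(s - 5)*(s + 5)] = 2*s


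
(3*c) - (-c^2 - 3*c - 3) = c^2 + 6*c + 3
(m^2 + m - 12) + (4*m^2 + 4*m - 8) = 5*m^2 + 5*m - 20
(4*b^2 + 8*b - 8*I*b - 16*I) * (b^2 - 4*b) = 4*b^4 - 8*b^3 - 8*I*b^3 - 32*b^2 + 16*I*b^2 + 64*I*b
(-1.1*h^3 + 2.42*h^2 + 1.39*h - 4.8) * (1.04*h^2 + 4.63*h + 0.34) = -1.144*h^5 - 2.5762*h^4 + 12.2762*h^3 + 2.2665*h^2 - 21.7514*h - 1.632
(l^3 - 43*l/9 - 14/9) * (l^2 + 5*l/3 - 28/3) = l^5 + 5*l^4/3 - 127*l^3/9 - 257*l^2/27 + 42*l + 392/27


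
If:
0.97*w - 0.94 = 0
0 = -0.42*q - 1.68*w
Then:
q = -3.88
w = 0.97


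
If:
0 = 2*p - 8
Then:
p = 4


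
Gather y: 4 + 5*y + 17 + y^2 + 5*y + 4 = y^2 + 10*y + 25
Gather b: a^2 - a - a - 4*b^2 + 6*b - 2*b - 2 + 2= a^2 - 2*a - 4*b^2 + 4*b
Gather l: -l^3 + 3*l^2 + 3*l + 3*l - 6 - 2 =-l^3 + 3*l^2 + 6*l - 8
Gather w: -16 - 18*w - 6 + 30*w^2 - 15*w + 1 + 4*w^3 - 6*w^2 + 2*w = 4*w^3 + 24*w^2 - 31*w - 21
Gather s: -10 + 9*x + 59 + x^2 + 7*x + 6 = x^2 + 16*x + 55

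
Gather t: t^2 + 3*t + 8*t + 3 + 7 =t^2 + 11*t + 10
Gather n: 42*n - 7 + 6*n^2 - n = 6*n^2 + 41*n - 7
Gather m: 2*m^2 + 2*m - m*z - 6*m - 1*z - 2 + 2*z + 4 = 2*m^2 + m*(-z - 4) + z + 2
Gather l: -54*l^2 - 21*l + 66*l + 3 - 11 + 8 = -54*l^2 + 45*l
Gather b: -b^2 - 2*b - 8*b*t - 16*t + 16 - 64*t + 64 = -b^2 + b*(-8*t - 2) - 80*t + 80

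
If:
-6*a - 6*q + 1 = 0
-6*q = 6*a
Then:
No Solution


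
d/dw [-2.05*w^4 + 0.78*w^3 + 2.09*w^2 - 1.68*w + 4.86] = -8.2*w^3 + 2.34*w^2 + 4.18*w - 1.68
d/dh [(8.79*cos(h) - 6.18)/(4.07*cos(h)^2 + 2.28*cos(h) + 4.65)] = (35.7753*cos(h)^2 - 50.3052*cos(h) - 54.9639)*sin(h)/(16.5649*cos(h)^4 + 18.5592*cos(h)^3 + 43.0494*cos(h)^2 + 21.204*cos(h) + 21.6225)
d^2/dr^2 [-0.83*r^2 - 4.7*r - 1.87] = -1.66000000000000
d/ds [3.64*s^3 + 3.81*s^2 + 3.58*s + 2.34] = 10.92*s^2 + 7.62*s + 3.58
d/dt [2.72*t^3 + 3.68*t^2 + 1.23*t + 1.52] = 8.16*t^2 + 7.36*t + 1.23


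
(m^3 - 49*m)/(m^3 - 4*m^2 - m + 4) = m*(m^2 - 49)/(m^3 - 4*m^2 - m + 4)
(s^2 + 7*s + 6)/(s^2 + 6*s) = (s + 1)/s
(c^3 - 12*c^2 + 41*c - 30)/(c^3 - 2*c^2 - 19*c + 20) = (c - 6)/(c + 4)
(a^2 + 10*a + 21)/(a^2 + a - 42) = (a + 3)/(a - 6)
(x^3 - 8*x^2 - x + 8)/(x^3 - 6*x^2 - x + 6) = (x - 8)/(x - 6)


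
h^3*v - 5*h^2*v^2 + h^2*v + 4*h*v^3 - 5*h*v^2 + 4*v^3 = (h - 4*v)*(h - v)*(h*v + v)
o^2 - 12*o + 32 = (o - 8)*(o - 4)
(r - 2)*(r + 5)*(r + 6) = r^3 + 9*r^2 + 8*r - 60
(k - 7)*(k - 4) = k^2 - 11*k + 28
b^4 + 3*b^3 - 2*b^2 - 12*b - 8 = (b - 2)*(b + 1)*(b + 2)^2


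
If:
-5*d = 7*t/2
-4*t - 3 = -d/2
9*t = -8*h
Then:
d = 14/29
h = 45/58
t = -20/29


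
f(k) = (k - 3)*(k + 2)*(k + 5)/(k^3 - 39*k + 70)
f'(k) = (39 - 3*k^2)*(k - 3)*(k + 2)*(k + 5)/(k^3 - 39*k + 70)^2 + (k - 3)*(k + 2)/(k^3 - 39*k + 70) + (k - 3)*(k + 5)/(k^3 - 39*k + 70) + (k + 2)*(k + 5)/(k^3 - 39*k + 70)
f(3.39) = -0.76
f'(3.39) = -2.03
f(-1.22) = -0.11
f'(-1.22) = -0.17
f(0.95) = -1.06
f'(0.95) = -1.16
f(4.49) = -6.29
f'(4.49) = -15.11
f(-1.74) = -0.03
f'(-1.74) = -0.13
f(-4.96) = 0.01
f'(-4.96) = 0.16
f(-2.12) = 0.01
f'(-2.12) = -0.10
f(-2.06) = 0.01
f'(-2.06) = -0.10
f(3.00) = 0.00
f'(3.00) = -2.00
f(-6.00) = -0.41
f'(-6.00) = 0.88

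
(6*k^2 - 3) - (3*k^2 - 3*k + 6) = 3*k^2 + 3*k - 9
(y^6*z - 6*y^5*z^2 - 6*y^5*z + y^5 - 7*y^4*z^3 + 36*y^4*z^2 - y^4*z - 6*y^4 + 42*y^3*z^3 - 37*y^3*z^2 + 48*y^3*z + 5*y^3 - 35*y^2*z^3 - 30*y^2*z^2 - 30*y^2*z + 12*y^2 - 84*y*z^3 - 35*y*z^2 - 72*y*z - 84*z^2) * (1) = y^6*z - 6*y^5*z^2 - 6*y^5*z + y^5 - 7*y^4*z^3 + 36*y^4*z^2 - y^4*z - 6*y^4 + 42*y^3*z^3 - 37*y^3*z^2 + 48*y^3*z + 5*y^3 - 35*y^2*z^3 - 30*y^2*z^2 - 30*y^2*z + 12*y^2 - 84*y*z^3 - 35*y*z^2 - 72*y*z - 84*z^2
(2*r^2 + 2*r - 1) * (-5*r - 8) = -10*r^3 - 26*r^2 - 11*r + 8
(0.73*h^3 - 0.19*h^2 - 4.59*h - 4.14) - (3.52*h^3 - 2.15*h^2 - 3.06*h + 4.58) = -2.79*h^3 + 1.96*h^2 - 1.53*h - 8.72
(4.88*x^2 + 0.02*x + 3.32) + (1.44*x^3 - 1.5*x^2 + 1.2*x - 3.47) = 1.44*x^3 + 3.38*x^2 + 1.22*x - 0.15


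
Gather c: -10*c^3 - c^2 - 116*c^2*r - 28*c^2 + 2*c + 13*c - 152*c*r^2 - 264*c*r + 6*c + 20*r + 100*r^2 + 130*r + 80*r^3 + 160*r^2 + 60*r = -10*c^3 + c^2*(-116*r - 29) + c*(-152*r^2 - 264*r + 21) + 80*r^3 + 260*r^2 + 210*r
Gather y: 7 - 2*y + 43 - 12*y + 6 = 56 - 14*y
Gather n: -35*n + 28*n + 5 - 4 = 1 - 7*n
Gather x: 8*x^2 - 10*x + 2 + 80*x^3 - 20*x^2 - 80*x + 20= 80*x^3 - 12*x^2 - 90*x + 22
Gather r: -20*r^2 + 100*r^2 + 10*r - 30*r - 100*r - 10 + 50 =80*r^2 - 120*r + 40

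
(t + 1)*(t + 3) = t^2 + 4*t + 3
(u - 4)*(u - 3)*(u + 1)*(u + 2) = u^4 - 4*u^3 - 7*u^2 + 22*u + 24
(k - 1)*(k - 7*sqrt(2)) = k^2 - 7*sqrt(2)*k - k + 7*sqrt(2)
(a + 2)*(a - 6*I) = a^2 + 2*a - 6*I*a - 12*I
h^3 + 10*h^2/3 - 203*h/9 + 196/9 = (h - 7/3)*(h - 4/3)*(h + 7)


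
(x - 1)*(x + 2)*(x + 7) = x^3 + 8*x^2 + 5*x - 14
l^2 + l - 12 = (l - 3)*(l + 4)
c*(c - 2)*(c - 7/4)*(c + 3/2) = c^4 - 9*c^3/4 - 17*c^2/8 + 21*c/4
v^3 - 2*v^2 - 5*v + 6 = (v - 3)*(v - 1)*(v + 2)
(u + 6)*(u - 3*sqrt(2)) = u^2 - 3*sqrt(2)*u + 6*u - 18*sqrt(2)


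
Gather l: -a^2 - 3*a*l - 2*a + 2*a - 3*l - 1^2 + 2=-a^2 + l*(-3*a - 3) + 1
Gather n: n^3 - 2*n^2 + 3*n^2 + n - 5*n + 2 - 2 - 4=n^3 + n^2 - 4*n - 4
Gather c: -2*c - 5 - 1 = -2*c - 6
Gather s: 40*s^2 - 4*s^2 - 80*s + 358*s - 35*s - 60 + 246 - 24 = 36*s^2 + 243*s + 162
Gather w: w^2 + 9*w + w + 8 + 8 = w^2 + 10*w + 16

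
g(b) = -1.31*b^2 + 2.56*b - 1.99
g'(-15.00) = 41.86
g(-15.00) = -335.14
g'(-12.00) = 34.00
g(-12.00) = -221.35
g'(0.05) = 2.43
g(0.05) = -1.87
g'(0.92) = 0.15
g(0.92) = -0.74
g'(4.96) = -10.44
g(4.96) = -21.52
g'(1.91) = -2.44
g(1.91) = -1.88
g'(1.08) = -0.27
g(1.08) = -0.75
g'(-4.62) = 14.66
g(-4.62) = -41.78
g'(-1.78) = 7.22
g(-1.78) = -10.70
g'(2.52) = -4.04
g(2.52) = -3.86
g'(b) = 2.56 - 2.62*b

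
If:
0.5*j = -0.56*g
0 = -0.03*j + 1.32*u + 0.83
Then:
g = -39.2857142857143*u - 24.702380952381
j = 44.0*u + 27.6666666666667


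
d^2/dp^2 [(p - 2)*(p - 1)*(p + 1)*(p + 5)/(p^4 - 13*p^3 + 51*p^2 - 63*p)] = 4*(8*p^7 - 45*p^6 - 177*p^5 + 1447*p^4 - 2274*p^3 + 2865*p^2 - 3885*p + 2205)/(p^3*(p^7 - 33*p^6 + 453*p^5 - 3349*p^4 + 14403*p^3 - 36099*p^2 + 48951*p - 27783))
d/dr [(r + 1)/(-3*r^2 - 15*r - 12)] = 1/(3*(r^2 + 8*r + 16))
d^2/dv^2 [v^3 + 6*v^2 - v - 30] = 6*v + 12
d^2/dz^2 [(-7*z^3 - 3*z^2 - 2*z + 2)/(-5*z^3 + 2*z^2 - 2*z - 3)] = 2*(145*z^6 - 60*z^5 - 1080*z^4 - 85*z^3 - 84*z^2 + 339*z - 5)/(125*z^9 - 150*z^8 + 210*z^7 + 97*z^6 - 96*z^5 + 192*z^4 + 71*z^3 - 18*z^2 + 54*z + 27)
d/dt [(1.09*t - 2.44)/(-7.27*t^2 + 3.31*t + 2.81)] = (7.9243*t^2 - 35.4776*t + 11.1393)/(52.8529*t^4 - 48.1274*t^3 - 29.9013*t^2 + 18.6022*t + 7.8961)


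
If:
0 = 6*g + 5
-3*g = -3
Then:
No Solution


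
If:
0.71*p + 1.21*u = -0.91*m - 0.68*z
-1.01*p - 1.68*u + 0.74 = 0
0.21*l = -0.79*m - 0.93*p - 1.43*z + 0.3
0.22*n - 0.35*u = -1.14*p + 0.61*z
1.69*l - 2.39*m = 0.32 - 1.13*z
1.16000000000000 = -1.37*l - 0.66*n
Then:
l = -4.18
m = -2.12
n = 6.92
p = -0.09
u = 0.49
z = 2.05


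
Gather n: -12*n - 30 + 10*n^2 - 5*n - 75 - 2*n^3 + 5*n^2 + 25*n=-2*n^3 + 15*n^2 + 8*n - 105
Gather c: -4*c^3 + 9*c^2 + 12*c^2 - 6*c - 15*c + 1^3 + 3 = -4*c^3 + 21*c^2 - 21*c + 4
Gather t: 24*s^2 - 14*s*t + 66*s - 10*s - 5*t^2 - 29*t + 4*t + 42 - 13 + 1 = 24*s^2 + 56*s - 5*t^2 + t*(-14*s - 25) + 30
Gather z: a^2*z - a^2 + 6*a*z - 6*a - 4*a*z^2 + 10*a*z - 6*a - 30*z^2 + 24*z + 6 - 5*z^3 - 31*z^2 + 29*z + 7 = -a^2 - 12*a - 5*z^3 + z^2*(-4*a - 61) + z*(a^2 + 16*a + 53) + 13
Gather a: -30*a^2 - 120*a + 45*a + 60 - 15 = -30*a^2 - 75*a + 45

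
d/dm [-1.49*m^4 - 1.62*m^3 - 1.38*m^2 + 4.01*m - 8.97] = -5.96*m^3 - 4.86*m^2 - 2.76*m + 4.01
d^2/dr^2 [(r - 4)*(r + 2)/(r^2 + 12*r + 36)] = 4*(18 - 7*r)/(r^4 + 24*r^3 + 216*r^2 + 864*r + 1296)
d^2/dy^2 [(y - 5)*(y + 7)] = 2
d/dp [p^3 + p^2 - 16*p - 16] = 3*p^2 + 2*p - 16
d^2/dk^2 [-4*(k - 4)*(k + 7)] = -8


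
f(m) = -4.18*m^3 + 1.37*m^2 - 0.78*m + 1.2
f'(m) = -12.54*m^2 + 2.74*m - 0.78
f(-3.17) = 150.59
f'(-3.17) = -135.48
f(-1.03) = 8.02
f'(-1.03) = -16.91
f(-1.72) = 27.86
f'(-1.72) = -42.59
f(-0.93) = 6.47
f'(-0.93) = -14.17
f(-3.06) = 136.18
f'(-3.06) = -126.58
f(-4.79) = 495.76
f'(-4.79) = -301.62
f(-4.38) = 382.13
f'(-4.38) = -253.35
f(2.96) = -97.51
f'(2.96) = -102.54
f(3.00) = -101.67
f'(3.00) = -105.42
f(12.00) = -7033.92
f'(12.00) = -1773.66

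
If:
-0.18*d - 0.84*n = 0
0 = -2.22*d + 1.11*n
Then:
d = 0.00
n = 0.00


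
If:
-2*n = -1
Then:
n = 1/2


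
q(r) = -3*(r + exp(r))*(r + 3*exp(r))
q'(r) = -3*(r + exp(r))*(3*exp(r) + 1) - 3*(r + 3*exp(r))*(exp(r) + 1) = -12*r*exp(r) - 6*r - 18*exp(2*r) - 12*exp(r)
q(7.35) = -21933147.30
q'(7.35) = -43747432.39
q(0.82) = -70.76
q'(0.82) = -147.30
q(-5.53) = -91.48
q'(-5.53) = 33.40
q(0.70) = -54.88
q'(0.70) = -118.27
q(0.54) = -38.50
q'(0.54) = -87.96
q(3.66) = -15338.81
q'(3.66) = -29378.76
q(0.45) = -31.21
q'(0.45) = -74.26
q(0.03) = -9.93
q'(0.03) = -32.03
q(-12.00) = -432.00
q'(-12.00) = 72.00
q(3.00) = -4380.94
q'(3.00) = -8243.82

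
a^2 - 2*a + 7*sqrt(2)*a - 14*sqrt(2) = (a - 2)*(a + 7*sqrt(2))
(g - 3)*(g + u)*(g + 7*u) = g^3 + 8*g^2*u - 3*g^2 + 7*g*u^2 - 24*g*u - 21*u^2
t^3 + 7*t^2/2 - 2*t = t*(t - 1/2)*(t + 4)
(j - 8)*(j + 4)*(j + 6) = j^3 + 2*j^2 - 56*j - 192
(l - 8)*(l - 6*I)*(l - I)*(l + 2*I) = l^4 - 8*l^3 - 5*I*l^3 + 8*l^2 + 40*I*l^2 - 64*l - 12*I*l + 96*I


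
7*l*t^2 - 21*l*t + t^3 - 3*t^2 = t*(7*l + t)*(t - 3)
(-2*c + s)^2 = 4*c^2 - 4*c*s + s^2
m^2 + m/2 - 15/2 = (m - 5/2)*(m + 3)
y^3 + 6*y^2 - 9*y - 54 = (y - 3)*(y + 3)*(y + 6)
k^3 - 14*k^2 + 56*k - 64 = (k - 8)*(k - 4)*(k - 2)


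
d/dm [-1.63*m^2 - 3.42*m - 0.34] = -3.26*m - 3.42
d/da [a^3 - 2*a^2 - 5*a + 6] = 3*a^2 - 4*a - 5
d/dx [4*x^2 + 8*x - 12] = 8*x + 8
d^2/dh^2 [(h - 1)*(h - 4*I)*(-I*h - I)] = -6*I*h - 8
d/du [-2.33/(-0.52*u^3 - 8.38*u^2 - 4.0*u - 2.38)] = (-3.6348*u^2 - 39.0508*u - 9.32)/(0.52*u^3 + 8.38*u^2 + 4.0*u + 2.38)^2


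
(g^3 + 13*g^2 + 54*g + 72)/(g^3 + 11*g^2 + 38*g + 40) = (g^2 + 9*g + 18)/(g^2 + 7*g + 10)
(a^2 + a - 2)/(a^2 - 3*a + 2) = (a + 2)/(a - 2)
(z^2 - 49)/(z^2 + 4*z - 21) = (z - 7)/(z - 3)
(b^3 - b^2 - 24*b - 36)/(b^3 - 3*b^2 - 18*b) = (b + 2)/b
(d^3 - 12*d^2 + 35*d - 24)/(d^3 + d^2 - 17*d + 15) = (d - 8)/(d + 5)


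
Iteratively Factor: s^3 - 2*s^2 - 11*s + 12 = (s - 4)*(s^2 + 2*s - 3) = (s - 4)*(s - 1)*(s + 3)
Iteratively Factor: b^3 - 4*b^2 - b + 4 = (b - 4)*(b^2 - 1) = (b - 4)*(b - 1)*(b + 1)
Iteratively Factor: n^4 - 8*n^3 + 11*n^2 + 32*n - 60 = (n + 2)*(n^3 - 10*n^2 + 31*n - 30) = (n - 5)*(n + 2)*(n^2 - 5*n + 6) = (n - 5)*(n - 2)*(n + 2)*(n - 3)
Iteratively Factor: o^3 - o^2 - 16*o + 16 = (o - 1)*(o^2 - 16) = (o - 1)*(o + 4)*(o - 4)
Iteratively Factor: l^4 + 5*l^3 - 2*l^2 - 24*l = (l + 3)*(l^3 + 2*l^2 - 8*l) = (l - 2)*(l + 3)*(l^2 + 4*l) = l*(l - 2)*(l + 3)*(l + 4)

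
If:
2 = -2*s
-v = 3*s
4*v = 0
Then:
No Solution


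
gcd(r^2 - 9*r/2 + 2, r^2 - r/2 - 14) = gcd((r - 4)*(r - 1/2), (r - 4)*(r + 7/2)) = r - 4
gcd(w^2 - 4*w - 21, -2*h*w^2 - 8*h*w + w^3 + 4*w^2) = 1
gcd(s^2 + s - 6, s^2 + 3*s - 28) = 1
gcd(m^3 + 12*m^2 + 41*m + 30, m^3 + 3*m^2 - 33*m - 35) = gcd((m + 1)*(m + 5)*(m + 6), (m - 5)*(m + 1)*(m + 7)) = m + 1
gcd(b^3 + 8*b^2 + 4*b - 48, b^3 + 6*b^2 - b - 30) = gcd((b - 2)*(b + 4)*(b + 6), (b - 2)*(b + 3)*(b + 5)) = b - 2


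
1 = 1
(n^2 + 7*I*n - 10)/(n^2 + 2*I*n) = (n + 5*I)/n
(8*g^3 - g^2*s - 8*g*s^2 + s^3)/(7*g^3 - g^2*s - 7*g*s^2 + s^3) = (-8*g + s)/(-7*g + s)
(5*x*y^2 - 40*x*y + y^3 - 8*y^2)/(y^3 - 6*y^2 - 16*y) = (5*x + y)/(y + 2)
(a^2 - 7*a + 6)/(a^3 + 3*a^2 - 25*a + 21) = (a - 6)/(a^2 + 4*a - 21)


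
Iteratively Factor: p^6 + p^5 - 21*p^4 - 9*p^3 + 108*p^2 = (p + 3)*(p^5 - 2*p^4 - 15*p^3 + 36*p^2) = p*(p + 3)*(p^4 - 2*p^3 - 15*p^2 + 36*p) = p*(p - 3)*(p + 3)*(p^3 + p^2 - 12*p) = p*(p - 3)^2*(p + 3)*(p^2 + 4*p) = p*(p - 3)^2*(p + 3)*(p + 4)*(p)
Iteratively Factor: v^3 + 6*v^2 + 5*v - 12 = (v + 3)*(v^2 + 3*v - 4) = (v + 3)*(v + 4)*(v - 1)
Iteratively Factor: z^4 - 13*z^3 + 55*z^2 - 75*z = (z)*(z^3 - 13*z^2 + 55*z - 75) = z*(z - 5)*(z^2 - 8*z + 15) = z*(z - 5)^2*(z - 3)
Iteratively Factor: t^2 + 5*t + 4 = (t + 4)*(t + 1)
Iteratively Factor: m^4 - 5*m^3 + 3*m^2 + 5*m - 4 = (m - 4)*(m^3 - m^2 - m + 1) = (m - 4)*(m - 1)*(m^2 - 1) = (m - 4)*(m - 1)^2*(m + 1)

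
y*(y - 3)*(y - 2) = y^3 - 5*y^2 + 6*y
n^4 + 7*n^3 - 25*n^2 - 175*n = n*(n - 5)*(n + 5)*(n + 7)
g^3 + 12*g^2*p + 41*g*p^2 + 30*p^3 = (g + p)*(g + 5*p)*(g + 6*p)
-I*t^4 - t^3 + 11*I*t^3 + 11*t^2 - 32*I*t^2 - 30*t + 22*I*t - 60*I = (t - 6)*(t - 5)*(t - 2*I)*(-I*t + 1)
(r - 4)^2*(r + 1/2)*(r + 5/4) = r^4 - 25*r^3/4 + 21*r^2/8 + 23*r + 10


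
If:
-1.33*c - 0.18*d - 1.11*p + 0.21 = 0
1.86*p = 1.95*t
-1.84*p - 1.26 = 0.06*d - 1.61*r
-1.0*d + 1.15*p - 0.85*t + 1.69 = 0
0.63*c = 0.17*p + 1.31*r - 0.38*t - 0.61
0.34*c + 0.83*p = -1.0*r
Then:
No Solution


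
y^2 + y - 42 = (y - 6)*(y + 7)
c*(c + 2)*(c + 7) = c^3 + 9*c^2 + 14*c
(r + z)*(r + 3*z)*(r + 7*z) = r^3 + 11*r^2*z + 31*r*z^2 + 21*z^3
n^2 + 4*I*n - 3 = (n + I)*(n + 3*I)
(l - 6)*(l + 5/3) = l^2 - 13*l/3 - 10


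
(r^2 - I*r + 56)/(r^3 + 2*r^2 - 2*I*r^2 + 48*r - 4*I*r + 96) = (r + 7*I)/(r^2 + r*(2 + 6*I) + 12*I)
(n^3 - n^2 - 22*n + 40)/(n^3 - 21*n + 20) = (n - 2)/(n - 1)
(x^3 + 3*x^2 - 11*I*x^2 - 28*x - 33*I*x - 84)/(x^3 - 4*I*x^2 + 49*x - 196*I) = (x + 3)/(x + 7*I)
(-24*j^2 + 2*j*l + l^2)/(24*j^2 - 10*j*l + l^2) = (-6*j - l)/(6*j - l)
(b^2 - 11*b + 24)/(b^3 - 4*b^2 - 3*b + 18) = (b - 8)/(b^2 - b - 6)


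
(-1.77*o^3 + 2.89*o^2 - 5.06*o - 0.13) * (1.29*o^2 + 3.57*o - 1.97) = -2.2833*o^5 - 2.5908*o^4 + 7.2768*o^3 - 23.9252*o^2 + 9.5041*o + 0.2561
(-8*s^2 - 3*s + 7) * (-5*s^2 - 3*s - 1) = 40*s^4 + 39*s^3 - 18*s^2 - 18*s - 7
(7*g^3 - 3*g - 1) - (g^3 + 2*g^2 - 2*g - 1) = 6*g^3 - 2*g^2 - g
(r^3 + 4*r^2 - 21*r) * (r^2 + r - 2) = r^5 + 5*r^4 - 19*r^3 - 29*r^2 + 42*r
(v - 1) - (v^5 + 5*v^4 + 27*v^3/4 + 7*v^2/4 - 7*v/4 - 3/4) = -v^5 - 5*v^4 - 27*v^3/4 - 7*v^2/4 + 11*v/4 - 1/4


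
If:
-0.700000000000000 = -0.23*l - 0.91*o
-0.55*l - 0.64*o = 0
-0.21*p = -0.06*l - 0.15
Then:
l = -1.27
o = 1.09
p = 0.35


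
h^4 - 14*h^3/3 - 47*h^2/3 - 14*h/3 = h*(h - 7)*(h + 1/3)*(h + 2)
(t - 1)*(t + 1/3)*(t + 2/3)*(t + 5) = t^4 + 5*t^3 - 7*t^2/9 - 37*t/9 - 10/9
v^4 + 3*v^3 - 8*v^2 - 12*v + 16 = (v - 2)*(v - 1)*(v + 2)*(v + 4)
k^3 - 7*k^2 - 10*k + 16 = (k - 8)*(k - 1)*(k + 2)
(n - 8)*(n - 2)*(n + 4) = n^3 - 6*n^2 - 24*n + 64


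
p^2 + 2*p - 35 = (p - 5)*(p + 7)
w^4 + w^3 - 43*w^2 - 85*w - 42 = (w - 7)*(w + 1)^2*(w + 6)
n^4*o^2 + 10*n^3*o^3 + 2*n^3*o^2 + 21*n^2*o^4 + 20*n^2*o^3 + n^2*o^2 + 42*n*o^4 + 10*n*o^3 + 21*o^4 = (n + 3*o)*(n + 7*o)*(n*o + o)^2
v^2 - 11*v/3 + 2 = (v - 3)*(v - 2/3)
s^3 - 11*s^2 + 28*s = s*(s - 7)*(s - 4)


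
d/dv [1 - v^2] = -2*v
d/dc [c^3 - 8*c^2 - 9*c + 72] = 3*c^2 - 16*c - 9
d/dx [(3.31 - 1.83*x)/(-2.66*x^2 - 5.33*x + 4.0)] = (-4.8678*x^2 + 17.6092*x + 10.3223)/(7.0756*x^4 + 28.3556*x^3 + 7.1289*x^2 - 42.64*x + 16.0)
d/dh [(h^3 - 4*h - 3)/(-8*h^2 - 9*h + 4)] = ((4 - 3*h^2)*(8*h^2 + 9*h - 4) - (16*h + 9)*(-h^3 + 4*h + 3))/(8*h^2 + 9*h - 4)^2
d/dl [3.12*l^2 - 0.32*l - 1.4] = 6.24*l - 0.32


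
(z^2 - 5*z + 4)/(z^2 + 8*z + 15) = (z^2 - 5*z + 4)/(z^2 + 8*z + 15)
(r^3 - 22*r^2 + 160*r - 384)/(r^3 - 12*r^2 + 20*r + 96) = (r - 8)/(r + 2)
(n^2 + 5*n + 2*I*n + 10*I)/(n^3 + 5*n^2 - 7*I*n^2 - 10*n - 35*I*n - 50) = (n + 2*I)/(n^2 - 7*I*n - 10)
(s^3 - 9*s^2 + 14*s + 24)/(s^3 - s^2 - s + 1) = (s^2 - 10*s + 24)/(s^2 - 2*s + 1)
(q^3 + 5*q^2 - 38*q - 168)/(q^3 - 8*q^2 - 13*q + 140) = (q^2 + q - 42)/(q^2 - 12*q + 35)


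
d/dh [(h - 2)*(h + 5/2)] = 2*h + 1/2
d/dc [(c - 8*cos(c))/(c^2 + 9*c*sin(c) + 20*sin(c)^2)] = (-(c - 8*cos(c))*(9*c*cos(c) + 2*c + 9*sin(c) + 20*sin(2*c)) + (8*sin(c) + 1)*(c^2 + 9*c*sin(c) + 20*sin(c)^2))/((c + 4*sin(c))^2*(c + 5*sin(c))^2)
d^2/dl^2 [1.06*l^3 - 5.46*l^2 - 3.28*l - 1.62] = 6.36*l - 10.92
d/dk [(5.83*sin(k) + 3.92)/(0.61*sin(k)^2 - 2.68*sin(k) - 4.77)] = (-4.7824*sin(k) + 1.77815*cos(2*k) - 19.08165)*cos(k)/(-0.61*sin(k)^2 + 2.68*sin(k) + 4.77)^2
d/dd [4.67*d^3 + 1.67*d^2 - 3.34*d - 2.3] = 14.01*d^2 + 3.34*d - 3.34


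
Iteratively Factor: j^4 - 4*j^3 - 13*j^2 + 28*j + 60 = (j - 3)*(j^3 - j^2 - 16*j - 20) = (j - 3)*(j + 2)*(j^2 - 3*j - 10) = (j - 5)*(j - 3)*(j + 2)*(j + 2)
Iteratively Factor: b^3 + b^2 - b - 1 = (b + 1)*(b^2 - 1) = (b - 1)*(b + 1)*(b + 1)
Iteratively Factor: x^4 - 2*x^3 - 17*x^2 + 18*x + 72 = (x + 2)*(x^3 - 4*x^2 - 9*x + 36) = (x + 2)*(x + 3)*(x^2 - 7*x + 12) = (x - 4)*(x + 2)*(x + 3)*(x - 3)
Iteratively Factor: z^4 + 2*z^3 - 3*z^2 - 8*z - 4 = (z + 2)*(z^3 - 3*z - 2) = (z + 1)*(z + 2)*(z^2 - z - 2) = (z + 1)^2*(z + 2)*(z - 2)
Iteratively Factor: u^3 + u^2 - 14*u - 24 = (u + 2)*(u^2 - u - 12) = (u + 2)*(u + 3)*(u - 4)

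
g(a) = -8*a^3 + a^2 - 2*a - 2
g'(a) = -24*a^2 + 2*a - 2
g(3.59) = -366.44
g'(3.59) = -304.13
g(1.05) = -12.26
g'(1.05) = -26.36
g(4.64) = -788.93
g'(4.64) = -509.43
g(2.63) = -145.87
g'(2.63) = -162.75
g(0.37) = -3.01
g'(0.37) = -4.55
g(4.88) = -917.66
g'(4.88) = -563.79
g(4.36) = -654.77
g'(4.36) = -449.51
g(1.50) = -29.75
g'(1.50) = -53.00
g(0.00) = -2.00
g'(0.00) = -2.00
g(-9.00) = 5929.00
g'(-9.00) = -1964.00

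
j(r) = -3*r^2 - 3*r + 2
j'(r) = -6*r - 3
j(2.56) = -25.34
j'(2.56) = -18.36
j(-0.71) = 2.62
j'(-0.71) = 1.26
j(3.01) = -34.21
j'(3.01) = -21.06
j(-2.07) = -4.64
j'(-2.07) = 9.42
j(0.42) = 0.21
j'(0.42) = -5.52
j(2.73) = -28.55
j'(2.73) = -19.38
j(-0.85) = 2.38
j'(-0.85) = 2.10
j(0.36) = 0.53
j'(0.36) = -5.16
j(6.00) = -124.00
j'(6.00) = -39.00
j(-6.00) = -88.00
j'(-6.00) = 33.00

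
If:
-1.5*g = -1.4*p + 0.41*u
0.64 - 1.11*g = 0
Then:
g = 0.58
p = 0.292857142857143*u + 0.617760617760618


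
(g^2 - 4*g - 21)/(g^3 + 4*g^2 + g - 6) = (g - 7)/(g^2 + g - 2)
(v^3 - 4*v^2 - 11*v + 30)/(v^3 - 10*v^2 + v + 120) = (v - 2)/(v - 8)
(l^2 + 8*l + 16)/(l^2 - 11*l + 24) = (l^2 + 8*l + 16)/(l^2 - 11*l + 24)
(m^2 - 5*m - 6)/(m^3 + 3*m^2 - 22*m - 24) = (m - 6)/(m^2 + 2*m - 24)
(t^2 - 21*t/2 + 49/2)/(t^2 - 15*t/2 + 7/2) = (2*t - 7)/(2*t - 1)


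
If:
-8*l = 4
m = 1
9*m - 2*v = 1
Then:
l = -1/2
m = 1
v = 4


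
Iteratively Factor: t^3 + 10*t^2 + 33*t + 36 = (t + 4)*(t^2 + 6*t + 9) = (t + 3)*(t + 4)*(t + 3)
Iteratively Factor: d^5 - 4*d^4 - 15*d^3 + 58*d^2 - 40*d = (d)*(d^4 - 4*d^3 - 15*d^2 + 58*d - 40) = d*(d - 1)*(d^3 - 3*d^2 - 18*d + 40) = d*(d - 1)*(d + 4)*(d^2 - 7*d + 10) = d*(d - 5)*(d - 1)*(d + 4)*(d - 2)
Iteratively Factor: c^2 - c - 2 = (c + 1)*(c - 2)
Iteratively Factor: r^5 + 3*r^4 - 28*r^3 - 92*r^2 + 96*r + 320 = (r + 2)*(r^4 + r^3 - 30*r^2 - 32*r + 160) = (r - 5)*(r + 2)*(r^3 + 6*r^2 - 32) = (r - 5)*(r + 2)*(r + 4)*(r^2 + 2*r - 8) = (r - 5)*(r - 2)*(r + 2)*(r + 4)*(r + 4)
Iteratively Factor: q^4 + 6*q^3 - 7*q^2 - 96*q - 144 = (q + 4)*(q^3 + 2*q^2 - 15*q - 36) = (q + 3)*(q + 4)*(q^2 - q - 12) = (q - 4)*(q + 3)*(q + 4)*(q + 3)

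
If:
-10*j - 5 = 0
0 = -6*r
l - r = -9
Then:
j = -1/2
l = -9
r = 0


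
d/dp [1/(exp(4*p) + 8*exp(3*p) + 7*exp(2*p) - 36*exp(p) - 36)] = (-4*exp(3*p) - 24*exp(2*p) - 14*exp(p) + 36)*exp(p)/(exp(4*p) + 8*exp(3*p) + 7*exp(2*p) - 36*exp(p) - 36)^2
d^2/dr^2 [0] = 0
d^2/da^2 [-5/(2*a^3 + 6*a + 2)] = 15*(a*(a^3 + 3*a + 1) - 3*(a^2 + 1)^2)/(a^3 + 3*a + 1)^3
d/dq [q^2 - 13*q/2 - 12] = 2*q - 13/2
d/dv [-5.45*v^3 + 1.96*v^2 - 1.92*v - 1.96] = -16.35*v^2 + 3.92*v - 1.92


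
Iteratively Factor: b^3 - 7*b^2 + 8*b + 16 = (b - 4)*(b^2 - 3*b - 4) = (b - 4)^2*(b + 1)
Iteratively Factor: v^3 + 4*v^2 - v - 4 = (v + 1)*(v^2 + 3*v - 4) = (v + 1)*(v + 4)*(v - 1)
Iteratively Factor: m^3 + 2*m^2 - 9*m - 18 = (m - 3)*(m^2 + 5*m + 6) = (m - 3)*(m + 2)*(m + 3)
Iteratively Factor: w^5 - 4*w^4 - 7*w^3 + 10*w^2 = (w)*(w^4 - 4*w^3 - 7*w^2 + 10*w) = w*(w - 1)*(w^3 - 3*w^2 - 10*w) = w*(w - 5)*(w - 1)*(w^2 + 2*w) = w^2*(w - 5)*(w - 1)*(w + 2)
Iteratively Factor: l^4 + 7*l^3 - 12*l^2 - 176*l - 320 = (l + 4)*(l^3 + 3*l^2 - 24*l - 80) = (l + 4)^2*(l^2 - l - 20) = (l + 4)^3*(l - 5)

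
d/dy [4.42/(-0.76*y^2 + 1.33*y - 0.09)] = (6.7184*y - 5.8786)/(0.76*y^2 - 1.33*y + 0.09)^2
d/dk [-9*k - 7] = -9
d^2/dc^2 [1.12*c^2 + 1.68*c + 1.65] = 2.24000000000000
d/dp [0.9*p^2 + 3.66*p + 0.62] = 1.8*p + 3.66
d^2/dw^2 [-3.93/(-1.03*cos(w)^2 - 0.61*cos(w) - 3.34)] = (-16.677348*(1 - cos(w)^2)^2 - 7.40765699999999*cos(w)^3 + 44.278917*cos(w)^2 + 22.822296*cos(w) - 7.437918)/(1.03*cos(w)^2 + 0.61*cos(w) + 3.34)^3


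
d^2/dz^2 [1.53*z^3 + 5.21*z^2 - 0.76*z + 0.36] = 9.18*z + 10.42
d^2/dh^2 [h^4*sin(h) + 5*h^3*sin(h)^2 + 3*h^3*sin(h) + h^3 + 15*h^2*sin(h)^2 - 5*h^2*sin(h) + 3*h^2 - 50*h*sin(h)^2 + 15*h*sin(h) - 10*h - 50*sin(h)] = -h^4*sin(h) - 3*h^3*sin(h) + 8*h^3*cos(h) + 10*h^3*cos(2*h) + 17*h^2*sin(h) + 30*sqrt(2)*h^2*sin(2*h + pi/4) + 18*h^2*cos(h) + 3*h*sin(h) + 60*h*sin(2*h) - 20*h*cos(h) - 115*h*cos(2*h) + 21*h + 40*sin(h) - 100*sin(2*h) + 30*cos(h) - 15*cos(2*h) + 21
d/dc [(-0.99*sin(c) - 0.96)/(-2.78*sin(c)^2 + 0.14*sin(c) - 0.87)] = (-2.7522*sin(c)^2 - 5.3376*sin(c) + 0.9957)*cos(c)/(7.7284*sin(c)^4 - 0.7784*sin(c)^3 + 4.8568*sin(c)^2 - 0.2436*sin(c) + 0.7569)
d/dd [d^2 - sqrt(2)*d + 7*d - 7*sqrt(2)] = 2*d - sqrt(2) + 7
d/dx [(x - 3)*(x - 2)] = 2*x - 5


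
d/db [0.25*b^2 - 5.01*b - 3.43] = 0.5*b - 5.01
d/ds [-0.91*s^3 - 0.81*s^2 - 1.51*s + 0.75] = -2.73*s^2 - 1.62*s - 1.51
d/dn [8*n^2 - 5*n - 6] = 16*n - 5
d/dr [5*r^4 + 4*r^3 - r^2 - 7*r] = 20*r^3 + 12*r^2 - 2*r - 7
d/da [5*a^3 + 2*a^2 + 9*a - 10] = 15*a^2 + 4*a + 9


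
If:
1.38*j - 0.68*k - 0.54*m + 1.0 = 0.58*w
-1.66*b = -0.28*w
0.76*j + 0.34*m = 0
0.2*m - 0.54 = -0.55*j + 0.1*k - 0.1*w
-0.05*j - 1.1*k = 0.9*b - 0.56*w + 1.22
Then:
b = 0.87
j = 0.97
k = 0.76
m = -2.17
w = 5.16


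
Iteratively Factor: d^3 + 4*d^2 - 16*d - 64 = (d + 4)*(d^2 - 16) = (d + 4)^2*(d - 4)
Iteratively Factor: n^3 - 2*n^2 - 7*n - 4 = (n - 4)*(n^2 + 2*n + 1) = (n - 4)*(n + 1)*(n + 1)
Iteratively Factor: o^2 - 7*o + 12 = (o - 4)*(o - 3)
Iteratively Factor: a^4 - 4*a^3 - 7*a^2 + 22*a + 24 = (a + 1)*(a^3 - 5*a^2 - 2*a + 24) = (a - 4)*(a + 1)*(a^2 - a - 6) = (a - 4)*(a + 1)*(a + 2)*(a - 3)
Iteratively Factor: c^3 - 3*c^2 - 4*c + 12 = (c - 2)*(c^2 - c - 6) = (c - 3)*(c - 2)*(c + 2)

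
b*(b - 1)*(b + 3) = b^3 + 2*b^2 - 3*b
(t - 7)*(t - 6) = t^2 - 13*t + 42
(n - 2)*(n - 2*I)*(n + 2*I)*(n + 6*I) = n^4 - 2*n^3 + 6*I*n^3 + 4*n^2 - 12*I*n^2 - 8*n + 24*I*n - 48*I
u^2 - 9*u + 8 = (u - 8)*(u - 1)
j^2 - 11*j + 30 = (j - 6)*(j - 5)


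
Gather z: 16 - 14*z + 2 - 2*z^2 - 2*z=-2*z^2 - 16*z + 18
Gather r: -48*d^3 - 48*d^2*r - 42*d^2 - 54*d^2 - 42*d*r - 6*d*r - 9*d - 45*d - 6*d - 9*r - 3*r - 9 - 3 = -48*d^3 - 96*d^2 - 60*d + r*(-48*d^2 - 48*d - 12) - 12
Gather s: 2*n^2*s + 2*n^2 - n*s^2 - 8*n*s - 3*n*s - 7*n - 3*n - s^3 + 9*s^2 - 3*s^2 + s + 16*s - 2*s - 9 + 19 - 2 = 2*n^2 - 10*n - s^3 + s^2*(6 - n) + s*(2*n^2 - 11*n + 15) + 8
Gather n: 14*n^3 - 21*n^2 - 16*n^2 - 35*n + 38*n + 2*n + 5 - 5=14*n^3 - 37*n^2 + 5*n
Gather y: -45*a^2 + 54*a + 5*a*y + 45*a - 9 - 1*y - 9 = -45*a^2 + 99*a + y*(5*a - 1) - 18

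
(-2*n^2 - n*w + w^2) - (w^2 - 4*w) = -2*n^2 - n*w + 4*w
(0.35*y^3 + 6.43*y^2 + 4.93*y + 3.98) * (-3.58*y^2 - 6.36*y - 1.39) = -1.253*y^5 - 25.2454*y^4 - 59.0307*y^3 - 54.5409*y^2 - 32.1655*y - 5.5322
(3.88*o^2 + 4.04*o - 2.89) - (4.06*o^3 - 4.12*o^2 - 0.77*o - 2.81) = -4.06*o^3 + 8.0*o^2 + 4.81*o - 0.0800000000000001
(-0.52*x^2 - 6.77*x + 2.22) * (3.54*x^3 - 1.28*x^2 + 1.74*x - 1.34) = -1.8408*x^5 - 23.3002*x^4 + 15.6196*x^3 - 13.9246*x^2 + 12.9346*x - 2.9748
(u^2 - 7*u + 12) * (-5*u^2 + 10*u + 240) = -5*u^4 + 45*u^3 + 110*u^2 - 1560*u + 2880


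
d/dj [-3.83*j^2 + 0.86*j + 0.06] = 0.86 - 7.66*j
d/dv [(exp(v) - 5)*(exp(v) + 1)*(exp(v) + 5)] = (3*exp(2*v) + 2*exp(v) - 25)*exp(v)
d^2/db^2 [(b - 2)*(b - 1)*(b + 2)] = 6*b - 2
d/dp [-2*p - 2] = -2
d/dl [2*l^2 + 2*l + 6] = 4*l + 2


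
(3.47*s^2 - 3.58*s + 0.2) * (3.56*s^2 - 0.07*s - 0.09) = 12.3532*s^4 - 12.9877*s^3 + 0.6503*s^2 + 0.3082*s - 0.018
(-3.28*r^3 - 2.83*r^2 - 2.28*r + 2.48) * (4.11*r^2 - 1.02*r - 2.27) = -13.4808*r^5 - 8.2857*r^4 + 0.961400000000001*r^3 + 18.9425*r^2 + 2.646*r - 5.6296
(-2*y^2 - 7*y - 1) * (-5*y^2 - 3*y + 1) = 10*y^4 + 41*y^3 + 24*y^2 - 4*y - 1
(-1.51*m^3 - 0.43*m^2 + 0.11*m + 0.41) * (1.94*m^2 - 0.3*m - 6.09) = -2.9294*m^5 - 0.3812*m^4 + 9.5383*m^3 + 3.3811*m^2 - 0.7929*m - 2.4969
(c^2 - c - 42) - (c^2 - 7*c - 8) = 6*c - 34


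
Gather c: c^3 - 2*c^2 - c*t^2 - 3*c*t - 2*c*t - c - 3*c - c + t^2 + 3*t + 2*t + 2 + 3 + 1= c^3 - 2*c^2 + c*(-t^2 - 5*t - 5) + t^2 + 5*t + 6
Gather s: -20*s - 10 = -20*s - 10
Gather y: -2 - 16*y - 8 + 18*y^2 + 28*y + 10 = 18*y^2 + 12*y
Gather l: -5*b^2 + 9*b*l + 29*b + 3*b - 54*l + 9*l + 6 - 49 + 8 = -5*b^2 + 32*b + l*(9*b - 45) - 35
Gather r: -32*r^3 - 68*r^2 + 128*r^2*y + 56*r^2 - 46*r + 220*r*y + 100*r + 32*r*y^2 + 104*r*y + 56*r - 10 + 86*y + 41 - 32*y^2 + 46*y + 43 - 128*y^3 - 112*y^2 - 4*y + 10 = -32*r^3 + r^2*(128*y - 12) + r*(32*y^2 + 324*y + 110) - 128*y^3 - 144*y^2 + 128*y + 84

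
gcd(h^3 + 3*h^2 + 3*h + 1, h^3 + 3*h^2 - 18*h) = 1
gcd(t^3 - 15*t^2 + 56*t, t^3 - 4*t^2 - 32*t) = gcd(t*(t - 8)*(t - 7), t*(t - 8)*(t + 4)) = t^2 - 8*t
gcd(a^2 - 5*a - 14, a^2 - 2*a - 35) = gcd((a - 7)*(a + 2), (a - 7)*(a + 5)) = a - 7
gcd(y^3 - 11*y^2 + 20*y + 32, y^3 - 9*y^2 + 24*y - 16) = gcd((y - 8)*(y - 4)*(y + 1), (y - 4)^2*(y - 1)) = y - 4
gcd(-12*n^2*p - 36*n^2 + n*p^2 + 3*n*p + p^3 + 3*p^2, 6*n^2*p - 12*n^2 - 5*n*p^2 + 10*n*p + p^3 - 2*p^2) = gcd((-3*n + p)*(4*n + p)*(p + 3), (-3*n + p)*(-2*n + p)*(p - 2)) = -3*n + p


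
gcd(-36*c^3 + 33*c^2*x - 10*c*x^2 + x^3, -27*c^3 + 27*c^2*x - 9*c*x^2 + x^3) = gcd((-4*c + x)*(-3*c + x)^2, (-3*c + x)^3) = 9*c^2 - 6*c*x + x^2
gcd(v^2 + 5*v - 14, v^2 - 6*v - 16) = 1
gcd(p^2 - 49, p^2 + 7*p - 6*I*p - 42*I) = p + 7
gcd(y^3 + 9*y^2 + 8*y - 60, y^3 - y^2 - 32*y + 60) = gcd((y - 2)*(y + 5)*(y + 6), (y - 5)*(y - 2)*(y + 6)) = y^2 + 4*y - 12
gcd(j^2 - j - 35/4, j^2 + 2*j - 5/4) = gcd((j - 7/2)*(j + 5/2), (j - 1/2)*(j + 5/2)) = j + 5/2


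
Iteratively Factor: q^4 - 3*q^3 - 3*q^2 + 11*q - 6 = (q + 2)*(q^3 - 5*q^2 + 7*q - 3) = (q - 1)*(q + 2)*(q^2 - 4*q + 3) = (q - 1)^2*(q + 2)*(q - 3)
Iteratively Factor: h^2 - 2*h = (h - 2)*(h)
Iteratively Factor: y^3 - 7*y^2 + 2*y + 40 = (y - 5)*(y^2 - 2*y - 8) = (y - 5)*(y + 2)*(y - 4)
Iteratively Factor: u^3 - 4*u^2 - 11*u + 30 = (u + 3)*(u^2 - 7*u + 10) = (u - 2)*(u + 3)*(u - 5)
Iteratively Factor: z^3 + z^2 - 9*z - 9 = (z + 3)*(z^2 - 2*z - 3) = (z + 1)*(z + 3)*(z - 3)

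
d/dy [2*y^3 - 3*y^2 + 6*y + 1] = 6*y^2 - 6*y + 6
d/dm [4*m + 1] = 4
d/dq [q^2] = 2*q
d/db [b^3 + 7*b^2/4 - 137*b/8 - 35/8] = 3*b^2 + 7*b/2 - 137/8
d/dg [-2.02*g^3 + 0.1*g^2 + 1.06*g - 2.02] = -6.06*g^2 + 0.2*g + 1.06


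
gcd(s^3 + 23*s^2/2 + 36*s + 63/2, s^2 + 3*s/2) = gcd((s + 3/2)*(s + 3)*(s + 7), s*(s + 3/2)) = s + 3/2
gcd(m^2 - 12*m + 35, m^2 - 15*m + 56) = m - 7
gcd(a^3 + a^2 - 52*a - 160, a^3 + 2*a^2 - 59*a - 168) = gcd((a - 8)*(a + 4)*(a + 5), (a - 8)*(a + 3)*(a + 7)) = a - 8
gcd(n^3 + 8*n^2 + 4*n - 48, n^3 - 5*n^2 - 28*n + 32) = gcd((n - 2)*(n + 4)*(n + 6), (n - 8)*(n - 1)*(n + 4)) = n + 4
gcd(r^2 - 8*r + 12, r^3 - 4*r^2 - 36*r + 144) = r - 6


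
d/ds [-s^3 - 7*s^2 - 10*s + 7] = -3*s^2 - 14*s - 10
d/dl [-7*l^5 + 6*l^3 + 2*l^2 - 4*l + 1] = -35*l^4 + 18*l^2 + 4*l - 4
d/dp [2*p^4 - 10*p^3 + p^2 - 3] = 2*p*(4*p^2 - 15*p + 1)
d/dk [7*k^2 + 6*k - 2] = 14*k + 6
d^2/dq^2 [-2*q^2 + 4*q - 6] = -4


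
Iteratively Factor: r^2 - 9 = (r - 3)*(r + 3)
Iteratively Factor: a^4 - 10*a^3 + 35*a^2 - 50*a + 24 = (a - 4)*(a^3 - 6*a^2 + 11*a - 6) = (a - 4)*(a - 2)*(a^2 - 4*a + 3) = (a - 4)*(a - 3)*(a - 2)*(a - 1)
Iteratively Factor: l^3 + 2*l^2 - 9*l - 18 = (l - 3)*(l^2 + 5*l + 6) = (l - 3)*(l + 3)*(l + 2)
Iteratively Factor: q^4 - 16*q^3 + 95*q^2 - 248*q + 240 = (q - 4)*(q^3 - 12*q^2 + 47*q - 60) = (q - 5)*(q - 4)*(q^2 - 7*q + 12) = (q - 5)*(q - 4)*(q - 3)*(q - 4)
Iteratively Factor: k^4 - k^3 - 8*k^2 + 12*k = (k - 2)*(k^3 + k^2 - 6*k) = k*(k - 2)*(k^2 + k - 6) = k*(k - 2)^2*(k + 3)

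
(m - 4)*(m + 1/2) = m^2 - 7*m/2 - 2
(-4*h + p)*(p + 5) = -4*h*p - 20*h + p^2 + 5*p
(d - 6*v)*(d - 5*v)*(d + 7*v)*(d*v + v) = d^4*v - 4*d^3*v^2 + d^3*v - 47*d^2*v^3 - 4*d^2*v^2 + 210*d*v^4 - 47*d*v^3 + 210*v^4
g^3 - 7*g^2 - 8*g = g*(g - 8)*(g + 1)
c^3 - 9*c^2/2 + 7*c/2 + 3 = (c - 3)*(c - 2)*(c + 1/2)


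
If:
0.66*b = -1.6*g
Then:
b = -2.42424242424242*g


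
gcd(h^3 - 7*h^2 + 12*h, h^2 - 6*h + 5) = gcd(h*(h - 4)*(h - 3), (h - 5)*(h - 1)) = 1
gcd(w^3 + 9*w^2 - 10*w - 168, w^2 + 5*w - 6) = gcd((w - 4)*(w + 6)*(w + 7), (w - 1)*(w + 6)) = w + 6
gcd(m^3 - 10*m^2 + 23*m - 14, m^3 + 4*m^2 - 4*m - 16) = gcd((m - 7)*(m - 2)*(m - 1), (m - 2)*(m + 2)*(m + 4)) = m - 2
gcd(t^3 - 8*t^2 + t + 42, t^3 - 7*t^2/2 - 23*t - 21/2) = t - 7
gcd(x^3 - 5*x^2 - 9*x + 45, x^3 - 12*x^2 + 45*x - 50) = x - 5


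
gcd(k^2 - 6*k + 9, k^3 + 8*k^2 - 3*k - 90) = k - 3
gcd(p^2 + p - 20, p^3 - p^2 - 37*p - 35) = p + 5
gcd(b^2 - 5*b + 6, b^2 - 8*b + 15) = b - 3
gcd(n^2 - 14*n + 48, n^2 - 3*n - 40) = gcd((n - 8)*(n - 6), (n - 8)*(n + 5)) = n - 8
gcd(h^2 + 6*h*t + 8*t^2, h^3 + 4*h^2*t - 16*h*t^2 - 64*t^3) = h + 4*t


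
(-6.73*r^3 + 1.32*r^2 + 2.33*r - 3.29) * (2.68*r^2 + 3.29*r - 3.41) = -18.0364*r^5 - 18.6041*r^4 + 33.5365*r^3 - 5.6527*r^2 - 18.7694*r + 11.2189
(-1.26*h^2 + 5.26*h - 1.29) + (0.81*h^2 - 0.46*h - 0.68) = -0.45*h^2 + 4.8*h - 1.97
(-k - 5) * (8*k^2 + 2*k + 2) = -8*k^3 - 42*k^2 - 12*k - 10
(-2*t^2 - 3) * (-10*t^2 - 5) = 20*t^4 + 40*t^2 + 15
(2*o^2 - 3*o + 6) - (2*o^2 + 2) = 4 - 3*o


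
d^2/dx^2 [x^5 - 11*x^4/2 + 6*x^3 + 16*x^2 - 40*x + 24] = 20*x^3 - 66*x^2 + 36*x + 32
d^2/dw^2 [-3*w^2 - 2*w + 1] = -6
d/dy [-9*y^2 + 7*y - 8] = 7 - 18*y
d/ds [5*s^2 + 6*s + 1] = 10*s + 6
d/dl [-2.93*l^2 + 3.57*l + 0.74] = 3.57 - 5.86*l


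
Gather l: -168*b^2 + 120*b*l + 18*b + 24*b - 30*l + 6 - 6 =-168*b^2 + 42*b + l*(120*b - 30)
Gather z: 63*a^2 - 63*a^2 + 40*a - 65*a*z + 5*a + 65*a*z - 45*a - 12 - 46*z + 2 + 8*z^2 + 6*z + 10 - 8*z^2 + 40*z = 0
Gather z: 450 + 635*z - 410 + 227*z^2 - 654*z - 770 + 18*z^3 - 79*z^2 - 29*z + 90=18*z^3 + 148*z^2 - 48*z - 640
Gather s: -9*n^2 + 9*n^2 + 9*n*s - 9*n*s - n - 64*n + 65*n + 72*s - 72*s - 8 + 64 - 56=0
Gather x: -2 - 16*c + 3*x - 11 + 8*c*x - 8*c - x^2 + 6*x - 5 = -24*c - x^2 + x*(8*c + 9) - 18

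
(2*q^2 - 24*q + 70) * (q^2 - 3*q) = 2*q^4 - 30*q^3 + 142*q^2 - 210*q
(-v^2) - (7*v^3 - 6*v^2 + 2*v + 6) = -7*v^3 + 5*v^2 - 2*v - 6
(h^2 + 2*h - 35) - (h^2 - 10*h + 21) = 12*h - 56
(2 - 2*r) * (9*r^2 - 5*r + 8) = -18*r^3 + 28*r^2 - 26*r + 16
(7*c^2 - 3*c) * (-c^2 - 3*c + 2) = -7*c^4 - 18*c^3 + 23*c^2 - 6*c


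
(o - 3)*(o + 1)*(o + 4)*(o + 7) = o^4 + 9*o^3 + 3*o^2 - 89*o - 84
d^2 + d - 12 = (d - 3)*(d + 4)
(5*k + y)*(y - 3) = 5*k*y - 15*k + y^2 - 3*y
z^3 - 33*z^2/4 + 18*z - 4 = (z - 4)^2*(z - 1/4)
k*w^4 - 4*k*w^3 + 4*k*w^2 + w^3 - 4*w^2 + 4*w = w*(w - 2)^2*(k*w + 1)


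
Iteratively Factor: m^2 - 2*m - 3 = (m - 3)*(m + 1)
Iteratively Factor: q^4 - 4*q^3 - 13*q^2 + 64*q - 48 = (q + 4)*(q^3 - 8*q^2 + 19*q - 12) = (q - 4)*(q + 4)*(q^2 - 4*q + 3) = (q - 4)*(q - 3)*(q + 4)*(q - 1)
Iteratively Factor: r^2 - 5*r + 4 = (r - 4)*(r - 1)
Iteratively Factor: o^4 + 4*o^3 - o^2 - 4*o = (o - 1)*(o^3 + 5*o^2 + 4*o) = o*(o - 1)*(o^2 + 5*o + 4) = o*(o - 1)*(o + 4)*(o + 1)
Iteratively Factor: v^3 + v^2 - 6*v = (v - 2)*(v^2 + 3*v) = (v - 2)*(v + 3)*(v)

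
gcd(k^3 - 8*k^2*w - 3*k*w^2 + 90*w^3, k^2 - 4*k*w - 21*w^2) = k + 3*w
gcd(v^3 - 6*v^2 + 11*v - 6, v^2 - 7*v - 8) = 1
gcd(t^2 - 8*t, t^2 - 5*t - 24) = t - 8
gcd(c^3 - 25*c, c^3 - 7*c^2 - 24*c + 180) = c + 5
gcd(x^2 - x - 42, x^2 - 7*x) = x - 7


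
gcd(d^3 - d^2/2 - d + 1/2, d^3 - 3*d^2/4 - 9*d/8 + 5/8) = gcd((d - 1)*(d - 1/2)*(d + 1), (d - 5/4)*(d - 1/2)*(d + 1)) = d^2 + d/2 - 1/2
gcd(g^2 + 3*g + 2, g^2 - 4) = g + 2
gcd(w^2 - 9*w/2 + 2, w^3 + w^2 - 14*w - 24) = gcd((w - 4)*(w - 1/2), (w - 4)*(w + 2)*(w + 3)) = w - 4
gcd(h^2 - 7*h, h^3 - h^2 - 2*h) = h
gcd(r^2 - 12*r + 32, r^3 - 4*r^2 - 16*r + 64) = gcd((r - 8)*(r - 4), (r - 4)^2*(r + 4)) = r - 4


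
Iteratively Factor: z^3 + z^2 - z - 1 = (z - 1)*(z^2 + 2*z + 1) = (z - 1)*(z + 1)*(z + 1)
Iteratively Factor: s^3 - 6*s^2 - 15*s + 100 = (s - 5)*(s^2 - s - 20) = (s - 5)^2*(s + 4)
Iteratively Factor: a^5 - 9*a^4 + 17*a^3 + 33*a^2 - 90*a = (a - 3)*(a^4 - 6*a^3 - a^2 + 30*a) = (a - 3)*(a + 2)*(a^3 - 8*a^2 + 15*a) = (a - 3)^2*(a + 2)*(a^2 - 5*a) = (a - 5)*(a - 3)^2*(a + 2)*(a)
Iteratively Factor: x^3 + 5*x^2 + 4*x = (x + 1)*(x^2 + 4*x) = (x + 1)*(x + 4)*(x)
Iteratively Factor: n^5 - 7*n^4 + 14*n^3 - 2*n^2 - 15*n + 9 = (n - 3)*(n^4 - 4*n^3 + 2*n^2 + 4*n - 3) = (n - 3)*(n + 1)*(n^3 - 5*n^2 + 7*n - 3) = (n - 3)*(n - 1)*(n + 1)*(n^2 - 4*n + 3) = (n - 3)*(n - 1)^2*(n + 1)*(n - 3)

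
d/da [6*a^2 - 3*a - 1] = 12*a - 3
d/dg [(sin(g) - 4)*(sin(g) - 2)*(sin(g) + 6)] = (3*sin(g)^2 - 28)*cos(g)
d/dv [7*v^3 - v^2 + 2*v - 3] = 21*v^2 - 2*v + 2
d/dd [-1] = 0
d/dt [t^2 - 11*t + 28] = 2*t - 11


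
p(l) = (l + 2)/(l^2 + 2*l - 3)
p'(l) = (-2*l - 2)*(l + 2)/(l^2 + 2*l - 3)^2 + 1/(l^2 + 2*l - 3)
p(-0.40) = -0.44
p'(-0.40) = -0.42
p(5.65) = 0.19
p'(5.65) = -0.04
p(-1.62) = -0.11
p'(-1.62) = -0.24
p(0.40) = -1.18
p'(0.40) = -2.10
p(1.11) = 6.88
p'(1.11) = -62.00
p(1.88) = 0.90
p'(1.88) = -0.98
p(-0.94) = -0.27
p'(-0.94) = -0.26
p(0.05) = -0.71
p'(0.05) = -0.86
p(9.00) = 0.11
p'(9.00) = -0.01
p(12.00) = 0.08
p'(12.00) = -0.00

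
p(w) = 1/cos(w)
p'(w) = sin(w)/cos(w)^2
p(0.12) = 1.01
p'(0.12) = 0.12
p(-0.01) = 1.00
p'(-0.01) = -0.01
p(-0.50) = 1.14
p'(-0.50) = -0.62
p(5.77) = 1.15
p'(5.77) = -0.65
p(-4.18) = -1.97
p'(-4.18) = 3.34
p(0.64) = 1.25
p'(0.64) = 0.93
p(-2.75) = -1.08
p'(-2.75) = -0.45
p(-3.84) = -1.31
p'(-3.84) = 1.10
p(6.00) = 1.04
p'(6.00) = -0.30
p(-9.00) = -1.10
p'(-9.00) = -0.50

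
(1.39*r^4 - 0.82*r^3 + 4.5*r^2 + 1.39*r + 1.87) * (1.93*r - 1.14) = 2.6827*r^5 - 3.1672*r^4 + 9.6198*r^3 - 2.4473*r^2 + 2.0245*r - 2.1318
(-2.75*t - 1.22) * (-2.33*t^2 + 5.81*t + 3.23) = 6.4075*t^3 - 13.1349*t^2 - 15.9707*t - 3.9406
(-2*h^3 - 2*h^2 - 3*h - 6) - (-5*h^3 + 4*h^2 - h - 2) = 3*h^3 - 6*h^2 - 2*h - 4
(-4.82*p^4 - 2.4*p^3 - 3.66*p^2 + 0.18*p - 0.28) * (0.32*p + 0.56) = -1.5424*p^5 - 3.4672*p^4 - 2.5152*p^3 - 1.992*p^2 + 0.0112*p - 0.1568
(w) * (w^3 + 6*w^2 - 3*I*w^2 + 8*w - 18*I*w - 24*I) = w^4 + 6*w^3 - 3*I*w^3 + 8*w^2 - 18*I*w^2 - 24*I*w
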